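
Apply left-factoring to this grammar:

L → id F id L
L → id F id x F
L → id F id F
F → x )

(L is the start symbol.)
Left-factoring transforms A → αβ₁ | αβ₂ into A → αA' and A' → β₁ | β₂
(α is the longest common prefix among the alternatives). Repeat until
no nonterminal has two alternatives with a common prefix.

Round 1: L has alternatives sharing prefix 'id F id'. Introduce L': L → id F id L'
  Add: L' → L
  Add: L' → x F
  Add: L' → F

No remaining common prefixes — done.

Resulting grammar:
L → id F id L'
L' → L
L' → x F
L' → F
F → x )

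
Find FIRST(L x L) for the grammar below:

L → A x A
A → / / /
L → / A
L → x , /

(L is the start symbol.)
FIRST sets of the non-terminals involved (from the grammar, by fixed-point iteration):
  FIRST(L) = { '/', 'x' }

To compute FIRST(L x L), process the symbols left to right:
Symbol L is a non-terminal. Add FIRST(L) \ {ε} = { '/', 'x' }
L is not nullable (ε ∉ FIRST(L)), so stop here.
FIRST(L x L) = { '/', 'x' }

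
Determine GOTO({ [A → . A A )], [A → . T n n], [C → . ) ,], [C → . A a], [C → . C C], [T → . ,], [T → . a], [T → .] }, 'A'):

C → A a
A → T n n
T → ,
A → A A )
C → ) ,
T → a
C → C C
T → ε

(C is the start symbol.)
GOTO(I, 'A') = CLOSURE({ [A → αX.β] : [A → α.Xβ] ∈ I, X = 'A' })

Items with dot before 'A', with the dot advanced:
  [A → . A A )] → [A → A . A )]
  [C → . A a] → [C → A . a]
Closure of the advanced items:
  [A → A . A )] has the dot before A: add [A → . T n n], [A → . A A )]
  [A → . T n n] has the dot before T: add [T → . ,], [T → . a], [T → .]

GOTO = { [A → . A A )], [A → . T n n], [A → A . A )], [C → A . a], [T → . ,], [T → . a], [T → .] }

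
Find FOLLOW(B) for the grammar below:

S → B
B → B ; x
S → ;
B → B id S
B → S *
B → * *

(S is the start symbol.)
In S → B: B is at the end, add FOLLOW(S)
In B → B ; x: B is followed by ';' x, add FIRST(';' x) \ {ε} = { ';' }
In B → B id S: B is followed by id S, add FIRST(id S) \ {ε} = { 'id' }

The FOLLOW sets referred to above (computed the same way, to a fixed point):
  FOLLOW(S) = { $, '*', ';', 'id' }

Taking the union: FOLLOW(B) = { $, '*', ';', 'id' }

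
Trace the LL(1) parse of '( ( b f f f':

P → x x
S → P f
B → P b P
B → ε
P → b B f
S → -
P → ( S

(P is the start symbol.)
Stack is shown with the top on the left.

Stack        Input          Action
----------------------------------
P $          ( ( b f f f $  output P → ( S
( S $        ( ( b f f f $  match '('
S $          ( b f f f $    output S → P f
P f $        ( b f f f $    output P → ( S
( S f $      ( b f f f $    match '('
S f $        b f f f $      output S → P f
P f f $      b f f f $      output P → b B f
b B f f f $  b f f f $      match 'b'
B f f f $    f f f $        output B → ε
f f f $      f f f $        match 'f'
f f $        f f $          match 'f'
f $          f $            match 'f'
$            $              accept

The string is accepted.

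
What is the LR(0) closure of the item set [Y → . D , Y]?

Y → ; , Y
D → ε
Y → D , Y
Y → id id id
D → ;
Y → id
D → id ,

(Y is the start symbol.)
{ [D → . ;], [D → . id ,], [D → .], [Y → . D , Y] }

Start with: [Y → . D , Y]
  [Y → . D , Y] has the dot before D: add [D → .], [D → . ;], [D → . id ,]
No further items can be added.

CLOSURE = { [D → . ;], [D → . id ,], [D → .], [Y → . D , Y] }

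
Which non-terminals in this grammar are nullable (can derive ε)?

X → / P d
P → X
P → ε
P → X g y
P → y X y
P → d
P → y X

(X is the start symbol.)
{ 'P' }

ε-productions: P → ε
So P is immediately nullable.
No further non-terminal can be added: every production for the remaining non-terminals contains a terminal or a non-nullable non-terminal.
Nullable = { 'P' }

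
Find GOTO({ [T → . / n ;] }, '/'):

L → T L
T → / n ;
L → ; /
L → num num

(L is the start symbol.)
{ [T → / . n ;] }

GOTO(I, '/') = CLOSURE({ [A → αX.β] : [A → α.Xβ] ∈ I, X = '/' })

Items with dot before '/', with the dot advanced:
  [T → . / n ;] → [T → / . n ;]
Closure adds nothing (no advanced item has the dot before a non-terminal).

GOTO = { [T → / . n ;] }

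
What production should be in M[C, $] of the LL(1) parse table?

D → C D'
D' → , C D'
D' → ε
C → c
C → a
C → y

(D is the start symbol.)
Empty (error entry)

To find M[C, $], we find productions for C where $ is in the predict set (PREDICT(N → α) = (FIRST(α) \ {ε}) ∪ (FOLLOW(N) if α ⇒* ε)).

C → c: PREDICT = { 'c' }
C → a: PREDICT = { 'a' }
C → y: PREDICT = { 'y' }

M[C, $] is empty (no production applies)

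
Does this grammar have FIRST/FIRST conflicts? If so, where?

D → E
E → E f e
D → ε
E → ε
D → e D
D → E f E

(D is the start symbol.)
A FIRST/FIRST conflict occurs when two productions N → α and N → β for the same non-terminal have FIRST(α) ∩ FIRST(β) ≠ ∅ (with ε ∈ FIRST of a nullable right-hand side, so two nullable alternatives also conflict).

FIRST sets of the non-terminals at (or reachable through a nullable prefix from) the front of some alternative:
  FIRST(E) = { 'f', ε }

Productions for D:
  D → E: FIRST = { 'f', ε }
  D → ε: FIRST = { ε }
  D → e D: FIRST = { 'e' }
  D → E f E: FIRST = { 'f' }
Productions for E:
  E → E f e: FIRST = { 'f' }
  E → ε: FIRST = { ε }

Conflict for D: D → E and D → ε
  Overlap: { ε }
Conflict for D: D → E and D → E f E
  Overlap: { 'f' }

Answer: Yes. D → E / D → ε on { ε }; D → E / D → E f E on { 'f' }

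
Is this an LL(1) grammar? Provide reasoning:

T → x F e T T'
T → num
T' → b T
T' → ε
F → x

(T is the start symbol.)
Relevant sets:
  FOLLOW(T') = { $, 'b' }

For T:
  PREDICT(T → x F e T T') = { 'x' }
  PREDICT(T → num) = { 'num' }
For T':
  PREDICT(T' → b T) = { 'b' }
  PREDICT(T' → ε) = { $, 'b' }
F has a single production, so nothing to check there.

Conflict found: Predict set conflict for T': { 'b' }
The grammar is NOT LL(1).

Answer: No. Predict set conflict for T': { 'b' }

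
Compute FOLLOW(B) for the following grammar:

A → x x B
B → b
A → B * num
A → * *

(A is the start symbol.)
To compute FOLLOW(B), find every occurrence of B on a right-hand side N → α B β: add FIRST(β) \ {ε}, and if β is empty or nullable also add FOLLOW(N). Iterate to a fixed point.

In A → x x B: B is at the end, add FOLLOW(A)
In A → B * num: B is followed by '*' num, add FIRST('*' num) \ {ε} = { '*' }

The FOLLOW sets referred to above (computed the same way, to a fixed point):
  FOLLOW(A) = { $ }

Taking the union: FOLLOW(B) = { $, '*' }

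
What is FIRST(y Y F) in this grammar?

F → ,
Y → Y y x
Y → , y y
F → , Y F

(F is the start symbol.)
To compute FIRST(y Y F), process the symbols left to right:
Symbol y is a terminal. Add 'y' and stop.
FIRST(y Y F) = { 'y' }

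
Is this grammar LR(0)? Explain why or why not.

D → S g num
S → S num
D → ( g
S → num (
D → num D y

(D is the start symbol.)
No. Shift-reduce conflict between [S → num ( .] and [D → ( . g]

A grammar is LR(0) if no state in the canonical LR(0) collection has:
  - both a shift item (dot before a terminal) and a complete item (shift-reduce conflict), or
  - two or more complete items (reduce-reduce conflict; the accept item [D' → D .] counts as a complete item here).

Augment with D' → D and build the canonical LR(0) collection (I0 = CLOSURE({[D' → . D]}), then GOTO on every symbol after a dot until no new states appear). It has 12 states:
  I0: { [D → . ( g], [D → . S g num], [D → . num D y], [D' → . D], [S → . S num], [S → . num (] }  — shift
  I1: { [D → ( . g] }  — shift
  I2: { [D' → D .] }  — accept
  I3: { [D → S . g num], [S → S . num] }  — shift
  I4: { [D → . ( g], [D → . S g num], [D → . num D y], [D → num . D y], [S → . S num], [S → . num (], [S → num . (] }  — shift
  I5: { [D → ( . g], [S → num ( .] }  — shift, reduce
  I6: { [D → num D . y] }  — shift
  I7: { [D → num D y .] }  — reduce
  I8: { [D → ( g .] }  — reduce
  I9: { [D → S g . num] }  — shift
  I10: { [S → S num .] }  — reduce
  I11: { [D → S g num .] }  — reduce

Conflict in state I5:
  Shift-reduce conflict between [S → num ( .] and [D → ( . g]
So the grammar is NOT LR(0).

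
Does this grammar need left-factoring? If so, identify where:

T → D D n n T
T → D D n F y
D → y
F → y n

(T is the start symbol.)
Yes, T has productions with common prefix 'D D n'

Left-factoring is needed when two productions for the same non-terminal
share a common prefix on the right-hand side.

Productions for T:
  T → D D n n T
  T → D D n F y

Found common prefix 'D D n' in productions for T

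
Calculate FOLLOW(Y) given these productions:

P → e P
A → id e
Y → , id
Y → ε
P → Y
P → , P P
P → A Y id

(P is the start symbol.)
To compute FOLLOW(Y), find every occurrence of Y on a right-hand side N → α Y β: add FIRST(β) \ {ε}, and if β is empty or nullable also add FOLLOW(N). Iterate to a fixed point.

In P → Y: Y is at the end, add FOLLOW(P)
In P → A Y id: Y is followed by id, add FIRST(id) \ {ε} = { 'id' }

The FOLLOW sets referred to above (computed the same way, to a fixed point):
  FOLLOW(P) = { $, ',', 'e', 'id' }

Taking the union: FOLLOW(Y) = { $, ',', 'e', 'id' }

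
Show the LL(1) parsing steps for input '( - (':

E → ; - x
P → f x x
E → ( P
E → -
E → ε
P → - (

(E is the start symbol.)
Stack is shown with the top on the left.

Stack  Input    Action
----------------------
E $    ( - ( $  output E → ( P
( P $  ( - ( $  match '('
P $    - ( $    output P → - (
- ( $  - ( $    match '-'
( $    ( $      match '('
$      $        accept

The string is accepted.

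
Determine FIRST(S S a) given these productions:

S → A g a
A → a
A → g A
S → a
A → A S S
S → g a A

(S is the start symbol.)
FIRST sets of the non-terminals involved (from the grammar, by fixed-point iteration):
  FIRST(S) = { 'a', 'g' }

To compute FIRST(S S a), process the symbols left to right:
Symbol S is a non-terminal. Add FIRST(S) \ {ε} = { 'a', 'g' }
S is not nullable (ε ∉ FIRST(S)), so stop here.
FIRST(S S a) = { 'a', 'g' }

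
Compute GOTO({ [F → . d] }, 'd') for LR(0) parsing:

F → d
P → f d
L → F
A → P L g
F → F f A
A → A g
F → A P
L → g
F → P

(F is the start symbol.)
GOTO(I, 'd') = CLOSURE({ [A → αX.β] : [A → α.Xβ] ∈ I, X = 'd' })

Items with dot before 'd', with the dot advanced:
  [F → . d] → [F → d .]
Closure adds nothing (no advanced item has the dot before a non-terminal).

GOTO = { [F → d .] }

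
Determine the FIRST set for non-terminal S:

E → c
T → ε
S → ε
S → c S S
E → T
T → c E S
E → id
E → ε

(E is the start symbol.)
{ 'c', ε }

To compute FIRST(S), examine every production with S on the left-hand side, reading each right-hand side left to right until a non-nullable symbol is reached.

From S → ε:
  - ε-production, so ε ∈ FIRST(S)
From S → c S S:
  - c is a terminal: add 'c' and stop

Collecting: FIRST(S) = { 'c', ε }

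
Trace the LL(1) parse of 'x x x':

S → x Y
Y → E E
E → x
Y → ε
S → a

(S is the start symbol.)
LL(1) parsing maintains a stack (initially the start symbol over $) and the input. At each step: if the stack top is a terminal, match it against the current input token; if it is a non-terminal N, replace it with the RHS of M[N, lookahead] (the unique production whose predict set contains the lookahead).

Stack is shown with the top on the left.

Stack  Input    Action
----------------------
S $    x x x $  output S → x Y
x Y $  x x x $  match 'x'
Y $    x x $    output Y → E E
E E $  x x $    output E → x
x E $  x x $    match 'x'
E $    x $      output E → x
x $    x $      match 'x'
$      $        accept

The string is accepted.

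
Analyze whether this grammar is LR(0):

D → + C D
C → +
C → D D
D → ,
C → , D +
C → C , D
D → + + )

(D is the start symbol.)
No. Shift-reduce conflict between [C → + .] and [C → . +]

A grammar is LR(0) if no state in the canonical LR(0) collection has:
  - both a shift item (dot before a terminal) and a complete item (shift-reduce conflict), or
  - two or more complete items (reduce-reduce conflict; the accept item [D' → D .] counts as a complete item here).

Augment with D' → D and build the canonical LR(0) collection (I0 = CLOSURE({[D' → . D]}), then GOTO on every symbol after a dot until no new states appear). It has 15 states:
  I0: { [D → . + + )], [D → . + C D], [D → . ,], [D' → . D] }  — shift
  I1: { [C → . +], [C → . , D +], [C → . C , D], [C → . D D], [D → + . + )], [D → + . C D], [D → . + + )], [D → . + C D], [D → . ,] }  — shift
  I2: { [D → , .] }  — reduce
  I3: { [D' → D .] }  — accept
  I4: { [C → + .], [C → . +], [C → . , D +], [C → . C , D], [C → . D D], [D → + + . )], [D → + . + )], [D → + . C D], [D → . + + )], [D → . + C D], [D → . ,] }  — shift, reduce
  I5: { [C → , . D +], [D → , .], [D → . + + )], [D → . + C D], [D → . ,] }  — shift, reduce
  I6: { [C → C . , D], [D → + C . D], [D → . + + )], [D → . + C D], [D → . ,] }  — shift
  I7: { [C → D . D], [D → . + + )], [D → . + C D], [D → . ,] }  — shift
  I8: { [C → D D .] }  — reduce
  I9: { [C → C , . D], [D → , .], [D → . + + )], [D → . + C D], [D → . ,] }  — shift, reduce
  I10: { [D → + C D .] }  — reduce
  I11: { [C → C , D .] }  — reduce
  I12: { [C → , D . +] }  — shift
  I13: { [C → , D + .] }  — reduce
  I14: { [D → + + ) .] }  — reduce

Conflict in state I4:
  Shift-reduce conflict between [C → + .] and [C → . +]
So the grammar is NOT LR(0).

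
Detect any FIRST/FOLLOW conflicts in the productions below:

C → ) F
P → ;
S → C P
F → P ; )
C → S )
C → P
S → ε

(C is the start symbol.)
Yes. S → C P with FOLLOW(S) on { ')' }

A FIRST/FOLLOW conflict occurs when a non-terminal N has a nullable alternative N → β (β ⇒* ε) and another alternative N → α with FIRST(α) ∩ FOLLOW(N) ≠ ∅: on such a lookahead the parser cannot decide between expanding α and letting N vanish via β.

Nullable non-terminals: S.
FIRST sets used below: FIRST(C) = { ')', ';' }

S: nullable alternative(s) S → ε; FOLLOW(S) = { ')' }
  S → C P: FIRST \ {ε} = { ')', ';' } — overlaps FOLLOW(S) on { ')' }: CONFLICT
  S → ε: FIRST \ {ε} = { } — this is the only nullable alternative, skip

C, F, P have no nullable alternative, so no FIRST/FOLLOW check is needed there.

So the grammar has 1 FIRST/FOLLOW conflict (marked CONFLICT above).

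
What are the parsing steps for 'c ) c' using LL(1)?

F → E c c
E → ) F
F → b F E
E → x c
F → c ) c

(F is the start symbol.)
LL(1) parsing maintains a stack (initially the start symbol over $) and the input. At each step: if the stack top is a terminal, match it against the current input token; if it is a non-terminal N, replace it with the RHS of M[N, lookahead] (the unique production whose predict set contains the lookahead).

Stack is shown with the top on the left.

Stack    Input    Action
------------------------
F $      c ) c $  output F → c ) c
c ) c $  c ) c $  match 'c'
) c $    ) c $    match ')'
c $      c $      match 'c'
$        $        accept

The string is accepted.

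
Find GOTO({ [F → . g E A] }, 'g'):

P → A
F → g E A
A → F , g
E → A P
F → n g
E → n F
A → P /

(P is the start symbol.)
GOTO(I, 'g') = CLOSURE({ [A → αX.β] : [A → α.Xβ] ∈ I, X = 'g' })

Items with dot before 'g', with the dot advanced:
  [F → . g E A] → [F → g . E A]
Closure of the advanced items:
  [F → g . E A] has the dot before E: add [E → . A P], [E → . n F]
  [E → . A P] has the dot before A: add [A → . F , g], [A → . P /]
  [A → . F , g] has the dot before F: add [F → . g E A], [F → . n g]
  [A → . P /] has the dot before P: add [P → . A]

GOTO = { [A → . F , g], [A → . P /], [E → . A P], [E → . n F], [F → . g E A], [F → . n g], [F → g . E A], [P → . A] }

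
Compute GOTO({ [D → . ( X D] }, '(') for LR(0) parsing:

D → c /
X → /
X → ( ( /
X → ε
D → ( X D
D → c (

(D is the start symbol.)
{ [D → ( . X D], [X → . ( ( /], [X → . /], [X → .] }

GOTO(I, '(') = CLOSURE({ [A → αX.β] : [A → α.Xβ] ∈ I, X = '(' })

Items with dot before '(', with the dot advanced:
  [D → . ( X D] → [D → ( . X D]
Closure of the advanced items:
  [D → ( . X D] has the dot before X: add [X → . /], [X → . ( ( /], [X → .]

GOTO = { [D → ( . X D], [X → . ( ( /], [X → . /], [X → .] }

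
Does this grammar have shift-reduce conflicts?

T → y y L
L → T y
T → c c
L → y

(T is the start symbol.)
A shift-reduce conflict occurs when an LR(0) state has both:
  - a complete (reduce) item [A → α .] (dot at the end), and
  - a shift item [B → β . c γ] (dot before a terminal).

Augment with T' → T and build the canonical LR(0) collection (I0 = CLOSURE({[T' → . T]}), then GOTO on every symbol after a dot until no new states appear). It has 10 states:
  I0: { [T → . c c], [T → . y y L], [T' → . T] }  — shift
  I1: { [T' → T .] }  — accept
  I2: { [T → c . c] }  — shift
  I3: { [T → y . y L] }  — shift
  I4: { [L → . T y], [L → . y], [T → . c c], [T → . y y L], [T → y y . L] }  — shift
  I5: { [T → y y L .] }  — reduce
  I6: { [L → T . y] }  — shift
  I7: { [L → y .], [T → y . y L] }  — shift, reduce
  I8: { [L → T y .] }  — reduce
  I9: { [T → c c .] }  — reduce

I7 contains reduce item [L → y .] and shift item [T → y . y L] — shift-reduce conflict.

Answer: Yes — I7: [L → y .] vs [T → y . y L]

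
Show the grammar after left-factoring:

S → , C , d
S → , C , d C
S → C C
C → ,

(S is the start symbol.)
Left-factoring transforms A → αβ₁ | αβ₂ into A → αA' and A' → β₁ | β₂
(α is the longest common prefix among the alternatives). Repeat until
no nonterminal has two alternatives with a common prefix.

Round 1: S has alternatives sharing prefix ', C , d'. Introduce S': S → , C , d S'
  Add: S' → ε
  Add: S' → C

No remaining common prefixes — done.

Resulting grammar:
S → , C , d S'
S' → ε
S' → C
S → C C
C → ,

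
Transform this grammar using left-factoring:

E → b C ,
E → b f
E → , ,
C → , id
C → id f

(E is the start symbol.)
Left-factoring transforms A → αβ₁ | αβ₂ into A → αA' and A' → β₁ | β₂
(α is the longest common prefix among the alternatives). Repeat until
no nonterminal has two alternatives with a common prefix.

Round 1: E has alternatives sharing prefix 'b'. Introduce E': E → b E'
  Add: E' → C ,
  Add: E' → f

No remaining common prefixes — done.

Resulting grammar:
E → b E'
E' → C ,
E' → f
E → , ,
C → , id
C → id f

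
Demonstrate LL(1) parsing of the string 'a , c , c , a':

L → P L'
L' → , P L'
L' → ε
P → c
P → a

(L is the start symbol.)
LL(1) parsing maintains a stack (initially the start symbol over $) and the input. At each step: if the stack top is a terminal, match it against the current input token; if it is a non-terminal N, replace it with the RHS of M[N, lookahead] (the unique production whose predict set contains the lookahead).

Stack is shown with the top on the left.

Stack     Input            Action
---------------------------------
L $       a , c , c , a $  output L → P L'
P L' $    a , c , c , a $  output P → a
a L' $    a , c , c , a $  match 'a'
L' $      , c , c , a $    output L' → , P L'
, P L' $  , c , c , a $    match ','
P L' $    c , c , a $      output P → c
c L' $    c , c , a $      match 'c'
L' $      , c , a $        output L' → , P L'
, P L' $  , c , a $        match ','
P L' $    c , a $          output P → c
c L' $    c , a $          match 'c'
L' $      , a $            output L' → , P L'
, P L' $  , a $            match ','
P L' $    a $              output P → a
a L' $    a $              match 'a'
L' $      $                output L' → ε
$         $                accept

The string is accepted.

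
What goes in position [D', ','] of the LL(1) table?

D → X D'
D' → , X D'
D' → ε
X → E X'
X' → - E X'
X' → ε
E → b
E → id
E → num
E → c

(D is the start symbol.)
To find M[D', ','], we find productions for D' where ',' is in the predict set (PREDICT(N → α) = (FIRST(α) \ {ε}) ∪ (FOLLOW(N) if α ⇒* ε)).

Relevant sets:
  FOLLOW(D') = { $ }

D' → , X D': PREDICT = { ',' }
  ',' is in predict set, so this production goes in M[D', ',']
D' → ε: PREDICT = { $ }

M[D', ','] = D' → , X D'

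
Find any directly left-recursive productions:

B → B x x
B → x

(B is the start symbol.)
Yes, B is left-recursive

B → B x x: LEFT RECURSIVE (starts with B)
B → x: starts with x

The grammar has direct left recursion on: B.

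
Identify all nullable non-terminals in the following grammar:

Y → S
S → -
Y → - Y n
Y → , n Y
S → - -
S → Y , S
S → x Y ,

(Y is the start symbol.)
There are no ε-productions, so no non-terminal can derive ε.
No non-terminals are nullable.

Answer: None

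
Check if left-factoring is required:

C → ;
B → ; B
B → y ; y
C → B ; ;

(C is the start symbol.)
No, left-factoring is not needed

Left-factoring is needed when two productions for the same non-terminal
share a common prefix on the right-hand side.

Productions for C:
  C → ;
  C → B ; ;
Productions for B:
  B → ; B
  B → y ; y

No common prefixes found.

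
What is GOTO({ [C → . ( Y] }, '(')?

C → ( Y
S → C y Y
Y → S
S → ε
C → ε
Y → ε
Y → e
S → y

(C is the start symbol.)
GOTO(I, '(') = CLOSURE({ [A → αX.β] : [A → α.Xβ] ∈ I, X = '(' })

Items with dot before '(', with the dot advanced:
  [C → . ( Y] → [C → ( . Y]
Closure of the advanced items:
  [C → ( . Y] has the dot before Y: add [Y → . S], [Y → .], [Y → . e]
  [Y → . S] has the dot before S: add [S → . C y Y], [S → .], [S → . y]
  [S → . C y Y] has the dot before C: add [C → . ( Y], [C → .]

GOTO = { [C → ( . Y], [C → . ( Y], [C → .], [S → . C y Y], [S → . y], [S → .], [Y → . S], [Y → . e], [Y → .] }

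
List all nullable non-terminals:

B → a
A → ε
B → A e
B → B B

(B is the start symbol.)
ε-productions: A → ε
So A is immediately nullable.
No further non-terminal can be added: every production for the remaining non-terminals contains a terminal or a non-nullable non-terminal.
Nullable = { 'A' }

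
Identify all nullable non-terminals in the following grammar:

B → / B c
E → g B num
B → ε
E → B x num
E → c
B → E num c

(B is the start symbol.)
A non-terminal is nullable if it can derive ε (the empty string): either it has an ε-production, or it has a production whose right-hand side consists entirely of nullable non-terminals.

ε-productions: B → ε
So B is immediately nullable.
No further non-terminal can be added: every production for the remaining non-terminals contains a terminal or a non-nullable non-terminal.
Nullable = { 'B' }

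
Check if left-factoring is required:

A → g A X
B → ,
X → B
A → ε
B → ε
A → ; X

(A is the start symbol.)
Left-factoring is needed when two productions for the same non-terminal
share a common prefix on the right-hand side.

Productions for A:
  A → g A X
  A → ε
  A → ; X
Productions for B:
  B → ,
  B → ε

No common prefixes found.

Answer: No, left-factoring is not needed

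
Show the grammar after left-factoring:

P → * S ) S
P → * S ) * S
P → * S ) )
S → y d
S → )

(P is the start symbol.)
Left-factoring transforms A → αβ₁ | αβ₂ into A → αA' and A' → β₁ | β₂
(α is the longest common prefix among the alternatives). Repeat until
no nonterminal has two alternatives with a common prefix.

Round 1: P has alternatives sharing prefix '* S )'. Introduce P': P → * S ) P'
  Add: P' → S
  Add: P' → * S
  Add: P' → )

No remaining common prefixes — done.

Resulting grammar:
P → * S ) P'
P' → S
P' → * S
P' → )
S → y d
S → )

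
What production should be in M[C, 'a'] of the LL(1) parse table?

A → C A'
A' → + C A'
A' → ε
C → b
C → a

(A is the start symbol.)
To find M[C, 'a'], we find productions for C where 'a' is in the predict set (PREDICT(N → α) = (FIRST(α) \ {ε}) ∪ (FOLLOW(N) if α ⇒* ε)).

C → b: PREDICT = { 'b' }
C → a: PREDICT = { 'a' }
  'a' is in predict set, so this production goes in M[C, 'a']

M[C, 'a'] = C → a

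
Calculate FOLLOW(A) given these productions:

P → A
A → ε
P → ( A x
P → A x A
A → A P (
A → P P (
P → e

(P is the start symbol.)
{ $, '(', 'e', 'x' }

To compute FOLLOW(A), find every occurrence of A on a right-hand side N → α A β: add FIRST(β) \ {ε}, and if β is empty or nullable also add FOLLOW(N). Iterate to a fixed point.

In P → A: A is at the end, add FOLLOW(P)
In P → ( A x: A is followed by x, add FIRST(x) \ {ε} = { 'x' }
In P → A x A: A is followed by x A, add FIRST(x A) \ {ε} = { 'x' }
In P → A x A: A is at the end, add FOLLOW(P)
In A → A P (: A is followed by P '(', add FIRST(P '(') \ {ε} = { '(', 'e', 'x' }

The FOLLOW sets referred to above (computed the same way, to a fixed point):
  FOLLOW(P) = { $, '(', 'e', 'x' }

Taking the union: FOLLOW(A) = { $, '(', 'e', 'x' }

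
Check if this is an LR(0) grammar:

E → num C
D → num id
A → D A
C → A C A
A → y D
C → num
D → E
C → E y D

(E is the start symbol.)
Augment with E' → E and build the canonical LR(0) collection (I0 = CLOSURE({[E' → . E]}), then GOTO on every symbol after a dot until no new states appear). It has 18 states:
  I0: { [E → . num C], [E' → . E] }  — shift
  I1: { [E' → E .] }  — accept
  I2: { [A → . D A], [A → . y D], [C → . A C A], [C → . E y D], [C → . num], [D → . E], [D → . num id], [E → . num C], [E → num . C] }  — shift
  I3: { [A → . D A], [A → . y D], [C → . A C A], [C → . E y D], [C → . num], [C → A . C A], [D → . E], [D → . num id], [E → . num C] }  — shift
  I4: { [E → num C .] }  — reduce
  I5: { [A → . D A], [A → . y D], [A → D . A], [D → . E], [D → . num id], [E → . num C] }  — shift
  I6: { [C → E . y D], [D → E .] }  — shift, reduce
  I7: { [A → . D A], [A → . y D], [C → . A C A], [C → . E y D], [C → . num], [C → num .], [D → . E], [D → . num id], [D → num . id], [E → . num C], [E → num . C] }  — shift, reduce
  I8: { [A → y . D], [D → . E], [D → . num id], [E → . num C] }  — shift
  I9: { [A → y D .] }  — reduce
  I10: { [D → E .] }  — reduce
  I11: { [A → . D A], [A → . y D], [C → . A C A], [C → . E y D], [C → . num], [D → . E], [D → . num id], [D → num . id], [E → . num C], [E → num . C] }  — shift
  I12: { [D → num id .] }  — reduce
  I13: { [C → E y . D], [D → . E], [D → . num id], [E → . num C] }  — shift
  I14: { [C → E y D .] }  — reduce
  I15: { [A → D A .] }  — reduce
  I16: { [A → . D A], [A → . y D], [C → A C . A], [D → . E], [D → . num id], [E → . num C] }  — shift
  I17: { [C → A C A .] }  — reduce

Conflict in state I6:
  Shift-reduce conflict between [D → E .] and [C → E . y D]
So the grammar is NOT LR(0).

Answer: No. Shift-reduce conflict between [D → E .] and [C → E . y D]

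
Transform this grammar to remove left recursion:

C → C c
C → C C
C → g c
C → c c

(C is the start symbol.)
C → g c C'
C → c c C'
C' → c C'
C' → C C'
C' → ε

C is directly left-recursive. The standard transformation for
  A → A α₁ | ... | A α_m | β₁ | ... | β_n
is
  A  → β₁ A' | ... | β_n A'
  A' → α₁ A' | ... | α_m A' | ε

C → g c becomes C → g c C'
C → c c becomes C → c c C'
C → C c becomes C' → c C'
C → C C becomes C' → C C'
Add C' → ε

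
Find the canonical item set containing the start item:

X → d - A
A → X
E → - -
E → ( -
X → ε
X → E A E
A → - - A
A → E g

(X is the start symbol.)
First, augment the grammar with X' → X
I₀ = CLOSURE({ [X' → . X] }):
  [X' → . X] has the dot before X: add [X → . d - A], [X → .], [X → . E A E]
  [X → . E A E] has the dot before E: add [E → . - -], [E → . ( -]
No further items can be added.

I₀ = { [E → . ( -], [E → . - -], [X → . E A E], [X → . d - A], [X → .], [X' → . X] }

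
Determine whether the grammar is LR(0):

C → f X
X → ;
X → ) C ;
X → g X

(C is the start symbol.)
A grammar is LR(0) if no state in the canonical LR(0) collection has:
  - both a shift item (dot before a terminal) and a complete item (shift-reduce conflict), or
  - two or more complete items (reduce-reduce conflict; the accept item [C' → C .] counts as a complete item here).

Augment with C' → C and build the canonical LR(0) collection (I0 = CLOSURE({[C' → . C]}), then GOTO on every symbol after a dot until no new states appear). It has 10 states:
  I0: { [C → . f X], [C' → . C] }  — shift
  I1: { [C' → C .] }  — accept
  I2: { [C → f . X], [X → . ) C ;], [X → . ;], [X → . g X] }  — shift
  I3: { [C → . f X], [X → ) . C ;] }  — shift
  I4: { [X → ; .] }  — reduce
  I5: { [C → f X .] }  — reduce
  I6: { [X → . ) C ;], [X → . ;], [X → . g X], [X → g . X] }  — shift
  I7: { [X → g X .] }  — reduce
  I8: { [X → ) C . ;] }  — shift
  I9: { [X → ) C ; .] }  — reduce

Every state is either a pure shift/goto state or contains exactly one complete item and nothing to shift — no conflicts. The grammar is LR(0).

Answer: Yes, the grammar is LR(0)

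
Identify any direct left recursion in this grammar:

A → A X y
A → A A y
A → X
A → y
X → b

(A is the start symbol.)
Direct left recursion occurs when N → N α for some non-terminal N (the right-hand side begins with the left-hand side itself).

A → A X y: LEFT RECURSIVE (starts with A)
A → A A y: LEFT RECURSIVE (starts with A)
A → X: starts with X
A → y: starts with y
X → b: starts with b

The grammar has direct left recursion on: A.

Answer: Yes, A is left-recursive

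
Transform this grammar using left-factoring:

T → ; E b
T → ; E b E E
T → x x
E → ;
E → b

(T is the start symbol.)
Left-factoring transforms A → αβ₁ | αβ₂ into A → αA' and A' → β₁ | β₂
(α is the longest common prefix among the alternatives). Repeat until
no nonterminal has two alternatives with a common prefix.

Round 1: T has alternatives sharing prefix '; E b'. Introduce T': T → ; E b T'
  Add: T' → ε
  Add: T' → E E

No remaining common prefixes — done.

Resulting grammar:
T → ; E b T'
T' → ε
T' → E E
T → x x
E → ;
E → b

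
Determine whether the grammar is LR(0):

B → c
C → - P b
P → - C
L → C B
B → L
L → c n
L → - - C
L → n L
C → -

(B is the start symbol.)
A grammar is LR(0) if no state in the canonical LR(0) collection has:
  - both a shift item (dot before a terminal) and a complete item (shift-reduce conflict), or
  - two or more complete items (reduce-reduce conflict; the accept item [B' → B .] counts as a complete item here).

Augment with B' → B and build the canonical LR(0) collection (I0 = CLOSURE({[B' → . B]}), then GOTO on every symbol after a dot until no new states appear). It has 18 states:
  I0: { [B → . L], [B → . c], [B' → . B], [C → . - P b], [C → . -], [L → . - - C], [L → . C B], [L → . c n], [L → . n L] }  — shift
  I1: { [C → - . P b], [C → - .], [L → - . - C], [P → . - C] }  — shift, reduce
  I2: { [B' → B .] }  — accept
  I3: { [B → . L], [B → . c], [C → . - P b], [C → . -], [L → . - - C], [L → . C B], [L → . c n], [L → . n L], [L → C . B] }  — shift
  I4: { [B → L .] }  — reduce
  I5: { [B → c .], [L → c . n] }  — shift, reduce
  I6: { [C → . - P b], [C → . -], [L → . - - C], [L → . C B], [L → . c n], [L → . n L], [L → n . L] }  — shift
  I7: { [L → n L .] }  — reduce
  I8: { [L → c . n] }  — shift
  I9: { [L → c n .] }  — reduce
  I10: { [L → C B .] }  — reduce
  I11: { [C → . - P b], [C → . -], [L → - - . C], [P → - . C] }  — shift
  I12: { [C → - P . b] }  — shift
  I13: { [C → - P b .] }  — reduce
  I14: { [C → - . P b], [C → - .], [P → . - C] }  — shift, reduce
  I15: { [L → - - C .], [P → - C .] }  — 2 reduces
  I16: { [C → . - P b], [C → . -], [P → - . C] }  — shift
  I17: { [P → - C .] }  — reduce

Conflict in state I1:
  Shift-reduce conflict between [C → - .] and [L → - . - C]
So the grammar is NOT LR(0).

Answer: No. Shift-reduce conflict between [C → - .] and [L → - . - C]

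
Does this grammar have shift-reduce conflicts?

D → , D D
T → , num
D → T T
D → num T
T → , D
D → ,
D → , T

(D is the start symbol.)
Yes — I1: [D → , .] vs [D → . ,]; I8: [T → , num .] vs [T → . , D]; I10: [T → , D .] vs [D → . ,]; I11: [D → , T .] vs [T → . , D]

A shift-reduce conflict occurs when an LR(0) state has both:
  - a complete (reduce) item [A → α .] (dot at the end), and
  - a shift item [B → β . c γ] (dot before a terminal).

Augment with D' → D and build the canonical LR(0) collection (I0 = CLOSURE({[D' → . D]}), then GOTO on every symbol after a dot until no new states appear). It has 13 states:
  I0: { [D → . , D D], [D → . , T], [D → . ,], [D → . T T], [D → . num T], [D' → . D], [T → . , D], [T → . , num] }  — shift
  I1: { [D → , . D D], [D → , . T], [D → , .], [D → . , D D], [D → . , T], [D → . ,], [D → . T T], [D → . num T], [T → , . D], [T → , . num], [T → . , D], [T → . , num] }  — shift, reduce
  I2: { [D' → D .] }  — accept
  I3: { [D → T . T], [T → . , D], [T → . , num] }  — shift
  I4: { [D → num . T], [T → . , D], [T → . , num] }  — shift
  I5: { [D → . , D D], [D → . , T], [D → . ,], [D → . T T], [D → . num T], [T → , . D], [T → , . num], [T → . , D], [T → . , num] }  — shift
  I6: { [D → num T .] }  — reduce
  I7: { [T → , D .] }  — reduce
  I8: { [D → num . T], [T → , num .], [T → . , D], [T → . , num] }  — shift, reduce
  I9: { [D → T T .] }  — reduce
  I10: { [D → , D . D], [D → . , D D], [D → . , T], [D → . ,], [D → . T T], [D → . num T], [T → , D .], [T → . , D], [T → . , num] }  — shift, reduce
  I11: { [D → , T .], [D → T . T], [T → . , D], [T → . , num] }  — shift, reduce
  I12: { [D → , D D .] }  — reduce

I1 contains reduce item [D → , .] and shift items [D → . ,], [D → . , D D], [D → . , T], [D → . num T], [T → . , D], [T → . , num], [T → , . num] — shift-reduce conflict.
I8 contains reduce item [T → , num .] and shift items [T → . , D], [T → . , num] — shift-reduce conflict.
I10 contains reduce item [T → , D .] and shift items [D → . ,], [D → . , D D], [D → . , T], [D → . num T], [T → . , D], [T → . , num] — shift-reduce conflict.
I11 contains reduce item [D → , T .] and shift items [T → . , D], [T → . , num] — shift-reduce conflict.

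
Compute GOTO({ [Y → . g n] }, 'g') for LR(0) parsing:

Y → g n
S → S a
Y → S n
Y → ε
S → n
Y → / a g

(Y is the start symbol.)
GOTO(I, 'g') = CLOSURE({ [A → αX.β] : [A → α.Xβ] ∈ I, X = 'g' })

Items with dot before 'g', with the dot advanced:
  [Y → . g n] → [Y → g . n]
Closure adds nothing (no advanced item has the dot before a non-terminal).

GOTO = { [Y → g . n] }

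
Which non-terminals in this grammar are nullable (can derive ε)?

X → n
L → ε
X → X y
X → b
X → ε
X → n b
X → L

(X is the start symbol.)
{ 'L', 'X' }

ε-productions: L → ε, X → ε
So L, X are immediately nullable.
Every non-terminal is now nullable.
Nullable = { 'L', 'X' }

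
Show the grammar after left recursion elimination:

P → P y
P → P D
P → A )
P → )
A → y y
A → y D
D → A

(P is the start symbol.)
P → A ) P'
P → ) P'
P' → y P'
P' → D P'
P' → ε
A → y y
A → y D
D → A

P is directly left-recursive. The standard transformation for
  A → A α₁ | ... | A α_m | β₁ | ... | β_n
is
  A  → β₁ A' | ... | β_n A'
  A' → α₁ A' | ... | α_m A' | ε

P → A ) becomes P → A ) P'
P → ) becomes P → ) P'
P → P y becomes P' → y P'
P → P D becomes P' → D P'
Add P' → ε

Productions for other non-terminals are unchanged:
  A → y y
  A → y D
  D → A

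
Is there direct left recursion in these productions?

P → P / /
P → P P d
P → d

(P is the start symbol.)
Yes, P is left-recursive

P → P / /: LEFT RECURSIVE (starts with P)
P → P P d: LEFT RECURSIVE (starts with P)
P → d: starts with d

The grammar has direct left recursion on: P.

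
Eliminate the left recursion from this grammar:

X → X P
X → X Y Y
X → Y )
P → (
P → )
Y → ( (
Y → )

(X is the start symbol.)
X → Y ) X'
X' → P X'
X' → Y Y X'
X' → ε
P → (
P → )
Y → ( (
Y → )

X is directly left-recursive. The standard transformation for
  A → A α₁ | ... | A α_m | β₁ | ... | β_n
is
  A  → β₁ A' | ... | β_n A'
  A' → α₁ A' | ... | α_m A' | ε

X → Y ) becomes X → Y ) X'
X → X P becomes X' → P X'
X → X Y Y becomes X' → Y Y X'
Add X' → ε

Productions for other non-terminals are unchanged:
  P → (
  P → )
  Y → ( (
  Y → )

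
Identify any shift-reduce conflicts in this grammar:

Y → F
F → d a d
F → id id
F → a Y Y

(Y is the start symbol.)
A shift-reduce conflict occurs when an LR(0) state has both:
  - a complete (reduce) item [A → α .] (dot at the end), and
  - a shift item [B → β . c γ] (dot before a terminal).

Augment with Y' → Y and build the canonical LR(0) collection (I0 = CLOSURE({[Y' → . Y]}), then GOTO on every symbol after a dot until no new states appear). It has 11 states:
  I0: { [F → . a Y Y], [F → . d a d], [F → . id id], [Y → . F], [Y' → . Y] }  — shift
  I1: { [Y → F .] }  — reduce
  I2: { [Y' → Y .] }  — accept
  I3: { [F → . a Y Y], [F → . d a d], [F → . id id], [F → a . Y Y], [Y → . F] }  — shift
  I4: { [F → d . a d] }  — shift
  I5: { [F → id . id] }  — shift
  I6: { [F → id id .] }  — reduce
  I7: { [F → d a . d] }  — shift
  I8: { [F → d a d .] }  — reduce
  I9: { [F → . a Y Y], [F → . d a d], [F → . id id], [F → a Y . Y], [Y → . F] }  — shift
  I10: { [F → a Y Y .] }  — reduce

No state contains both a complete item and a shift item.

Answer: No shift-reduce conflicts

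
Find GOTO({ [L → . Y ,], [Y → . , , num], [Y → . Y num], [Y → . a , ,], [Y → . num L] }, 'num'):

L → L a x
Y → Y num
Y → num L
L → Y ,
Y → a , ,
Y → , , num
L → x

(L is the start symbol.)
GOTO(I, 'num') = CLOSURE({ [A → αX.β] : [A → α.Xβ] ∈ I, X = 'num' })

Items with dot before 'num', with the dot advanced:
  [Y → . num L] → [Y → num . L]
Closure of the advanced items:
  [Y → num . L] has the dot before L: add [L → . L a x], [L → . Y ,], [L → . x]
  [L → . Y ,] has the dot before Y: add [Y → . Y num], [Y → . num L], [Y → . a , ,], [Y → . , , num]

GOTO = { [L → . L a x], [L → . Y ,], [L → . x], [Y → . , , num], [Y → . Y num], [Y → . a , ,], [Y → . num L], [Y → num . L] }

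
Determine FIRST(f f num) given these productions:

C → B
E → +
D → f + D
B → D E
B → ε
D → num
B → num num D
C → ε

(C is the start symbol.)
To compute FIRST(f f num), process the symbols left to right:
Symbol f is a terminal. Add 'f' and stop.
FIRST(f f num) = { 'f' }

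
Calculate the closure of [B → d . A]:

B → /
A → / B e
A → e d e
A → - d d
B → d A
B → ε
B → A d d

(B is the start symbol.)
{ [A → . - d d], [A → . / B e], [A → . e d e], [B → d . A] }

Start with: [B → d . A]
  [B → d . A] has the dot before A: add [A → . / B e], [A → . e d e], [A → . - d d]
No further items can be added.

CLOSURE = { [A → . - d d], [A → . / B e], [A → . e d e], [B → d . A] }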